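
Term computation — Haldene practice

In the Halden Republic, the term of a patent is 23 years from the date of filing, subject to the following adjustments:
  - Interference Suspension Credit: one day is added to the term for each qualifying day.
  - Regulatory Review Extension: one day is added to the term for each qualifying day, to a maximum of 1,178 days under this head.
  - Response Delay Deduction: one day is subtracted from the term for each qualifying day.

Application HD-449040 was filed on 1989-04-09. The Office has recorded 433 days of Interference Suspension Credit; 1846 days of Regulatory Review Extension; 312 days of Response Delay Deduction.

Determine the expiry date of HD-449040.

Base term: filing date + 23 years → 9 April 2012.
Interference Suspension Credit: +433 days → 16 June 2013.
Regulatory Review Extension: 1846 days claimed exceeds the 1178-day cap, so +1178 days → 6 September 2016.
Response Delay Deduction: −312 days → 30 October 2015.

2015-10-30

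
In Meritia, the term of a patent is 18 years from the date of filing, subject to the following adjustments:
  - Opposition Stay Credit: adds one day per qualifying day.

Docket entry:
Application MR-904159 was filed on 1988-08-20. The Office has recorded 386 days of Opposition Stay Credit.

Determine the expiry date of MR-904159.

Base term: filing date + 18 years → 20 August 2006.
Opposition Stay Credit: +386 days → 10 September 2007.

September 10, 2007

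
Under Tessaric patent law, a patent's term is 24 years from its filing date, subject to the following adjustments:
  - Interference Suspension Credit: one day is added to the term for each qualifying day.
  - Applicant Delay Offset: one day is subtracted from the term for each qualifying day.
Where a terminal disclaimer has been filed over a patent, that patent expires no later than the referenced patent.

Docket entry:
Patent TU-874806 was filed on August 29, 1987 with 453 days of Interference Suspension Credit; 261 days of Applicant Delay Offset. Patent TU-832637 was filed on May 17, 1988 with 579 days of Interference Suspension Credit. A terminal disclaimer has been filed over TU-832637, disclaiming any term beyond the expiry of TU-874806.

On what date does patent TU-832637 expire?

Natural term of TU-832637:
  Base: filing + 24 years → 17 May 2012.
  Interference Suspension Credit: +579 days → 17 December 2013.
Expiry of referenced patent TU-874806:
  Base: filing + 24 years → 29 August 2011.
  Interference Suspension Credit: +453 days → 24 November 2012.
  Applicant Delay Offset: −261 days → 8 March 2012.
Terminal disclaimer: TU-832637 expires on the earlier of 17 December 2013 and 8 March 2012.

2012-03-08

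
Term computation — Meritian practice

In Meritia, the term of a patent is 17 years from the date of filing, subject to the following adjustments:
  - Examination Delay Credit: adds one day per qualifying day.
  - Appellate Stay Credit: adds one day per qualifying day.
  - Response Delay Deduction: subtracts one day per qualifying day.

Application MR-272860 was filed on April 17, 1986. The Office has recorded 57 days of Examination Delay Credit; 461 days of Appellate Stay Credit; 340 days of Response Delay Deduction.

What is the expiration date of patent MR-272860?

Base term: filing date + 17 years → 17 April 2003.
Examination Delay Credit: +57 days → 13 June 2003.
Appellate Stay Credit: +461 days → 16 September 2004.
Response Delay Deduction: −340 days → 12 October 2003.

October 12, 2003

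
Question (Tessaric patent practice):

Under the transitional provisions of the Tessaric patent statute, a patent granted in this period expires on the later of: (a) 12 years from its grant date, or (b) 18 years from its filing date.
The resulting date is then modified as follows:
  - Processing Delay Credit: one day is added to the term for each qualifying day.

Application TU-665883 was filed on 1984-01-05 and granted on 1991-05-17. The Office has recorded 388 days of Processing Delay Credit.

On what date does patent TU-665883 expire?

2004-06-08

(a) grant + 12 years → 17 May 2003.
(b) filing + 18 years → 5 January 2002.
Later of the two: 17 May 2003.
Processing Delay Credit: +388 days → 8 June 2004.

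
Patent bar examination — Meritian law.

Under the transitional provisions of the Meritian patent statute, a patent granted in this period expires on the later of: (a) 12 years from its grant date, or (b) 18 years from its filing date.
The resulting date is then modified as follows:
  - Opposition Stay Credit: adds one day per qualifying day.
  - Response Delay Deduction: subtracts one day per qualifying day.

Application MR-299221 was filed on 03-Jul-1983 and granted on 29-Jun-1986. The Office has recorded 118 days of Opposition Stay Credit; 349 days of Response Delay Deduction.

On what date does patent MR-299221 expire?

(a) grant + 12 years → 29 June 1998.
(b) filing + 18 years → 3 July 2001.
Later of the two: 3 July 2001.
Opposition Stay Credit: +118 days → 29 October 2001.
Response Delay Deduction: −349 days → 14 November 2000.

2000-11-14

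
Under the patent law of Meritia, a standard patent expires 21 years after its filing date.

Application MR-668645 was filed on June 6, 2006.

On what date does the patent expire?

Filing date + 21 years → 6 June 2027.

2027-06-06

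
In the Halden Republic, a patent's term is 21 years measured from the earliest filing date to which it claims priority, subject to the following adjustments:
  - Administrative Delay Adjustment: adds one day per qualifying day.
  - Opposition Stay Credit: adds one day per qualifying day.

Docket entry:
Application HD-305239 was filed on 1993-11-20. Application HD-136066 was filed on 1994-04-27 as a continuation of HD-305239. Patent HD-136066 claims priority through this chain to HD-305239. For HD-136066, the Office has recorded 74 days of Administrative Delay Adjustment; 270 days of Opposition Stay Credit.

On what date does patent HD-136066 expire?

October 30, 2015

Earliest priority filing: 20 November 1993.
Base term: 20 November 1993 + 21 years → 20 November 2014.
Administrative Delay Adjustment: +74 days → 2 February 2015.
Opposition Stay Credit: +270 days → 30 October 2015.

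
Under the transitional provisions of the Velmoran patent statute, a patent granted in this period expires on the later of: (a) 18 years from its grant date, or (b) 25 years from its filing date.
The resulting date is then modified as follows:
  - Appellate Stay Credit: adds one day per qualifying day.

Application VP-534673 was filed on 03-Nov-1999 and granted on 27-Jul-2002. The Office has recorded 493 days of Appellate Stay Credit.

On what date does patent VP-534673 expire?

(a) grant + 18 years → 27 July 2020.
(b) filing + 25 years → 3 November 2024.
Later of the two: 3 November 2024.
Appellate Stay Credit: +493 days → 11 March 2026.

March 11, 2026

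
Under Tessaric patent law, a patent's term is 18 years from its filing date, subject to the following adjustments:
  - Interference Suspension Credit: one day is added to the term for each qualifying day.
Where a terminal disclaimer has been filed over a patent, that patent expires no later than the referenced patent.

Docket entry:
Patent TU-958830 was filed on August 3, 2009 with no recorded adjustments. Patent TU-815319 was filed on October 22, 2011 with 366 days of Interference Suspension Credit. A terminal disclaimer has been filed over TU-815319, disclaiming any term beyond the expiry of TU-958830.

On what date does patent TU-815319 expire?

Natural term of TU-815319:
  Base: filing + 18 years → 22 October 2029.
  Interference Suspension Credit: +366 days → 23 October 2030.
Expiry of referenced patent TU-958830:
  Base: filing + 18 years → 3 August 2027.
Terminal disclaimer: TU-815319 expires on the earlier of 23 October 2030 and 3 August 2027.

August 3, 2027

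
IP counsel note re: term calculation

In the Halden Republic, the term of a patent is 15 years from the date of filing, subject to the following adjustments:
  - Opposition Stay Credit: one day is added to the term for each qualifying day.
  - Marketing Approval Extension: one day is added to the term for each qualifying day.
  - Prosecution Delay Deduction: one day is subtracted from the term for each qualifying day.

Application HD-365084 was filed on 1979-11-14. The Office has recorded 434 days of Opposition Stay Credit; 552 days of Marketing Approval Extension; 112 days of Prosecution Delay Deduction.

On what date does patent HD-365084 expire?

April 6, 1997

Base term: filing date + 15 years → 14 November 1994.
Opposition Stay Credit: +434 days → 22 January 1996.
Marketing Approval Extension: +552 days → 27 July 1997.
Prosecution Delay Deduction: −112 days → 6 April 1997.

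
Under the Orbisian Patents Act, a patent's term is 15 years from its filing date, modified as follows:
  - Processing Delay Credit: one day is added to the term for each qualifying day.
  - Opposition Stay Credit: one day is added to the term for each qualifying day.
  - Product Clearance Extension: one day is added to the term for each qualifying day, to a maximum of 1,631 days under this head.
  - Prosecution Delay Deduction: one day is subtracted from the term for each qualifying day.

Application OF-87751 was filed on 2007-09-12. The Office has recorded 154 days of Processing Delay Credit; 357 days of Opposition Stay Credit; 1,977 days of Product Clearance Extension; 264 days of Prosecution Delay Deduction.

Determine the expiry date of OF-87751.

November 3, 2027

Base term: filing date + 15 years → 12 September 2022.
Processing Delay Credit: +154 days → 13 February 2023.
Opposition Stay Credit: +357 days → 5 February 2024.
Product Clearance Extension: 1977 days claimed exceeds the 1631-day cap, so +1631 days → 24 July 2028.
Prosecution Delay Deduction: −264 days → 3 November 2027.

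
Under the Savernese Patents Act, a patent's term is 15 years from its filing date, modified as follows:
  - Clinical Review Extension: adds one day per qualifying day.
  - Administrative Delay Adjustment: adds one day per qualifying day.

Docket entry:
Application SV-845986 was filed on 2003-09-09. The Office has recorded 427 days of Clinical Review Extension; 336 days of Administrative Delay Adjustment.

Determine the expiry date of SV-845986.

October 11, 2020

Base term: filing date + 15 years → 9 September 2018.
Clinical Review Extension: +427 days → 10 November 2019.
Administrative Delay Adjustment: +336 days → 11 October 2020.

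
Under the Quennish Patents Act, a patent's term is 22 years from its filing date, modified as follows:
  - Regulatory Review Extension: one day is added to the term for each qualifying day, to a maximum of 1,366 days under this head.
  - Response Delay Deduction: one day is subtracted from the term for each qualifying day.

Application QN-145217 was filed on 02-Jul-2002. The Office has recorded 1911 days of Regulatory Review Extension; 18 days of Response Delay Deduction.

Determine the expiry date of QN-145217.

Base term: filing date + 22 years → 2 July 2024.
Regulatory Review Extension: 1911 days claimed exceeds the 1366-day cap, so +1366 days → 29 March 2028.
Response Delay Deduction: −18 days → 11 March 2028.

March 11, 2028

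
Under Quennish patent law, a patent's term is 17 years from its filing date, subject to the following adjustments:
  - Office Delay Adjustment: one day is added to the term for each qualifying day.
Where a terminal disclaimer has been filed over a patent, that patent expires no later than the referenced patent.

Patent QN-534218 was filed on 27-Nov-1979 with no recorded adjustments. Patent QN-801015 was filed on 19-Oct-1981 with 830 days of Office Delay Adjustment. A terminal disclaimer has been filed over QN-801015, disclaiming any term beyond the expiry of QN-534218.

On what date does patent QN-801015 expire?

November 27, 1996

Natural term of QN-801015:
  Base: filing + 17 years → 19 October 1998.
  Office Delay Adjustment: +830 days → 26 January 2001.
Expiry of referenced patent QN-534218:
  Base: filing + 17 years → 27 November 1996.
Terminal disclaimer: QN-801015 expires on the earlier of 26 January 2001 and 27 November 1996.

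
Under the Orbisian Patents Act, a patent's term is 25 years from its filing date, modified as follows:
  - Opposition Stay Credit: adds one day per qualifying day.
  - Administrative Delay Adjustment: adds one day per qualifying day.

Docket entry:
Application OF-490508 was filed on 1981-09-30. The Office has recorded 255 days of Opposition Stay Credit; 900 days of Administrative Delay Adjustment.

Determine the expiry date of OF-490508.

2009-11-28

Base term: filing date + 25 years → 30 September 2006.
Opposition Stay Credit: +255 days → 12 June 2007.
Administrative Delay Adjustment: +900 days → 28 November 2009.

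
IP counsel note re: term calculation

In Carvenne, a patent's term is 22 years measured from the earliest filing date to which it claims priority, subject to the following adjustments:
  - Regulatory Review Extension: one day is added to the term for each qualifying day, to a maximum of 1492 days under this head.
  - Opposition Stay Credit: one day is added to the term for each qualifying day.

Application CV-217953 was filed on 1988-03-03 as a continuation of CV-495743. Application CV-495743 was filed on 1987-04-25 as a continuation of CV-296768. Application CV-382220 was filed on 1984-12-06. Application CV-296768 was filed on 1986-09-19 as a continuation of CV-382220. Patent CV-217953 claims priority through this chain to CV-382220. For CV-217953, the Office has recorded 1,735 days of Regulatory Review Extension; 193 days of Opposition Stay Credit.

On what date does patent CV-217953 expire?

2011-07-18

Earliest priority filing: 6 December 1984.
Base term: 6 December 1984 + 22 years → 6 December 2006.
Regulatory Review Extension: 1735 days claimed exceeds the 1492-day cap, so +1492 days → 6 January 2011.
Opposition Stay Credit: +193 days → 18 July 2011.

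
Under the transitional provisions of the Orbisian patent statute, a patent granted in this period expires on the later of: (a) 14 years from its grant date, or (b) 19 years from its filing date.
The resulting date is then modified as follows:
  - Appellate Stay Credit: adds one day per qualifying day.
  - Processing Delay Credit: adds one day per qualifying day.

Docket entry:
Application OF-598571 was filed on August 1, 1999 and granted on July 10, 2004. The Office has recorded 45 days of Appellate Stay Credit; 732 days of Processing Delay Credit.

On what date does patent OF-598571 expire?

2020-09-16

(a) grant + 14 years → 10 July 2018.
(b) filing + 19 years → 1 August 2018.
Later of the two: 1 August 2018.
Appellate Stay Credit: +45 days → 15 September 2018.
Processing Delay Credit: +732 days → 16 September 2020.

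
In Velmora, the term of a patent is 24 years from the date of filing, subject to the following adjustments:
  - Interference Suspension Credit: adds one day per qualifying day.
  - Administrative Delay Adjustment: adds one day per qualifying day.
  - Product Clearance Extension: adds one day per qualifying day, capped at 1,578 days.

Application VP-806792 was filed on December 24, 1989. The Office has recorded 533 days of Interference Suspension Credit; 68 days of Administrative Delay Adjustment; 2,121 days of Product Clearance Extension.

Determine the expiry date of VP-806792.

Base term: filing date + 24 years → 24 December 2013.
Interference Suspension Credit: +533 days → 10 June 2015.
Administrative Delay Adjustment: +68 days → 17 August 2015.
Product Clearance Extension: 2121 days claimed exceeds the 1578-day cap, so +1578 days → 12 December 2019.

December 12, 2019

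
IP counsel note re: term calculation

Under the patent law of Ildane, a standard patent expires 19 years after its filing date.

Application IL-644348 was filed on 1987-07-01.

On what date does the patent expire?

Filing date + 19 years → 1 July 2006.

July 1, 2006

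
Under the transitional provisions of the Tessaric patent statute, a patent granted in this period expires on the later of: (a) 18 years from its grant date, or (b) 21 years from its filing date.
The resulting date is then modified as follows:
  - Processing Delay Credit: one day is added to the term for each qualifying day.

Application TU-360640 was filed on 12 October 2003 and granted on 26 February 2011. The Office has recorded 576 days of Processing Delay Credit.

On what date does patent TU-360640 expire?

September 25, 2030

(a) grant + 18 years → 26 February 2029.
(b) filing + 21 years → 12 October 2024.
Later of the two: 26 February 2029.
Processing Delay Credit: +576 days → 25 September 2030.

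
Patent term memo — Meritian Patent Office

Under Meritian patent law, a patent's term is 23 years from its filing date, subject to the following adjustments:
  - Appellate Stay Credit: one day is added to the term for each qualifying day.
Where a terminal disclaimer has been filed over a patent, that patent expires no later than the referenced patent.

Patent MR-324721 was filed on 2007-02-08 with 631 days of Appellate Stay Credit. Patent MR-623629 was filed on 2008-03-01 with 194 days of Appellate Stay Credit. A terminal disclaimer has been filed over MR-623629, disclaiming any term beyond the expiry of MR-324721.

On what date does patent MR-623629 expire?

Natural term of MR-623629:
  Base: filing + 23 years → 1 March 2031.
  Appellate Stay Credit: +194 days → 11 September 2031.
Expiry of referenced patent MR-324721:
  Base: filing + 23 years → 8 February 2030.
  Appellate Stay Credit: +631 days → 1 November 2031.
Terminal disclaimer: MR-623629 expires on the earlier of 11 September 2031 and 1 November 2031.

2031-09-11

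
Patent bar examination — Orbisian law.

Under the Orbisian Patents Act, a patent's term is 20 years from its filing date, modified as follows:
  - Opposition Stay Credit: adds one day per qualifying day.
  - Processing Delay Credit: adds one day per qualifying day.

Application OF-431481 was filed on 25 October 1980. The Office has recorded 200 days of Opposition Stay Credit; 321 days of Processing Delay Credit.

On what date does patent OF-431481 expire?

2002-03-30

Base term: filing date + 20 years → 25 October 2000.
Opposition Stay Credit: +200 days → 13 May 2001.
Processing Delay Credit: +321 days → 30 March 2002.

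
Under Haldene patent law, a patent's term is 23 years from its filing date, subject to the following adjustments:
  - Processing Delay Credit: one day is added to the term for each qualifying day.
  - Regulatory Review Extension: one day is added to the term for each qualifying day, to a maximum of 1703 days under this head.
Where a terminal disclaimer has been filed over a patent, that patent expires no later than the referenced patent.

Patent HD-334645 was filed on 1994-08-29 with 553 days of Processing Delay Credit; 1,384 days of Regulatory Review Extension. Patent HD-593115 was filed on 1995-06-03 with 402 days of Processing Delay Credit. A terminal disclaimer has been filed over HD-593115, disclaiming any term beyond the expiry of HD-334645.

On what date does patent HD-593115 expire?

July 10, 2019

Natural term of HD-593115:
  Base: filing + 23 years → 3 June 2018.
  Processing Delay Credit: +402 days → 10 July 2019.
Expiry of referenced patent HD-334645:
  Base: filing + 23 years → 29 August 2017.
  Processing Delay Credit: +553 days → 5 March 2019.
  Regulatory Review Extension: 1384 days (within the 1703-day cap) → +1384 days → 18 December 2022.
Terminal disclaimer: HD-593115 expires on the earlier of 10 July 2019 and 18 December 2022.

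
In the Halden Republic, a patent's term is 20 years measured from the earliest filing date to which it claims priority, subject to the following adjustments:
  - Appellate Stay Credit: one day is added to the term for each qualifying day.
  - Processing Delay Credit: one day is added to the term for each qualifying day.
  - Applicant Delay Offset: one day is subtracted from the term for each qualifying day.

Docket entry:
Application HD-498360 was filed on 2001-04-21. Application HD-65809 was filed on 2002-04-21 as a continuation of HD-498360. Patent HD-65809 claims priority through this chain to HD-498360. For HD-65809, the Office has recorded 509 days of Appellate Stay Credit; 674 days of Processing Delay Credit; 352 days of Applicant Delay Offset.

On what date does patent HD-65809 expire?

Earliest priority filing: 21 April 2001.
Base term: 21 April 2001 + 20 years → 21 April 2021.
Appellate Stay Credit: +509 days → 12 September 2022.
Processing Delay Credit: +674 days → 17 July 2024.
Applicant Delay Offset: −352 days → 31 July 2023.

2023-07-31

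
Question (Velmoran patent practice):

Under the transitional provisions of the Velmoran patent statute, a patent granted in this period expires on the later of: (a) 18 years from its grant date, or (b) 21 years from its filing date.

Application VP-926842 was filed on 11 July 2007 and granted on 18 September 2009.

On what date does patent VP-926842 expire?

July 11, 2028

(a) grant + 18 years → 18 September 2027.
(b) filing + 21 years → 11 July 2028.
Later of the two: 11 July 2028.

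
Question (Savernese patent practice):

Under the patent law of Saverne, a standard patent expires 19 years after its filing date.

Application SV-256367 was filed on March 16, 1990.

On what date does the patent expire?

March 16, 2009

Filing date + 19 years → 16 March 2009.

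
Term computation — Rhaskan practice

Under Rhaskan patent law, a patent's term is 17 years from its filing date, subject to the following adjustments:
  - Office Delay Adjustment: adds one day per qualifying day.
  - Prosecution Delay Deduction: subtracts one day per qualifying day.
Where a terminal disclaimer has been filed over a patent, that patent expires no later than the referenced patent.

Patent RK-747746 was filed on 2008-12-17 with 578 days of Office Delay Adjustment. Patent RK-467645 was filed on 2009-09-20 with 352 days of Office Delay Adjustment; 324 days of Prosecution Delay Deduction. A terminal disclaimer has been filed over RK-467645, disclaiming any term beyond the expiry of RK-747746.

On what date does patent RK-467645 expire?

Natural term of RK-467645:
  Base: filing + 17 years → 20 September 2026.
  Office Delay Adjustment: +352 days → 7 September 2027.
  Prosecution Delay Deduction: −324 days → 18 October 2026.
Expiry of referenced patent RK-747746:
  Base: filing + 17 years → 17 December 2025.
  Office Delay Adjustment: +578 days → 18 July 2027.
Terminal disclaimer: RK-467645 expires on the earlier of 18 October 2026 and 18 July 2027.

October 18, 2026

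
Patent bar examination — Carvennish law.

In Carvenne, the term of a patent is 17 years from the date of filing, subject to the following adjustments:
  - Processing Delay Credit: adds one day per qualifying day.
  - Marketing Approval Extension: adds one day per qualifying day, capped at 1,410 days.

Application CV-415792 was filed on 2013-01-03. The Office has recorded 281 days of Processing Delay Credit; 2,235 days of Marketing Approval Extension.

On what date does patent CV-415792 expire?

2034-08-21

Base term: filing date + 17 years → 3 January 2030.
Processing Delay Credit: +281 days → 11 October 2030.
Marketing Approval Extension: 2235 days claimed exceeds the 1410-day cap, so +1410 days → 21 August 2034.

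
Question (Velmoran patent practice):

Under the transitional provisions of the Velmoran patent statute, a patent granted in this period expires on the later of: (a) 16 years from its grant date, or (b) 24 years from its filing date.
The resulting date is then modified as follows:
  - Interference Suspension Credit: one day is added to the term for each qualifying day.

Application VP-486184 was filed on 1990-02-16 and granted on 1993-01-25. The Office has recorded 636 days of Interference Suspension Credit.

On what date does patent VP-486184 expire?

November 14, 2015

(a) grant + 16 years → 25 January 2009.
(b) filing + 24 years → 16 February 2014.
Later of the two: 16 February 2014.
Interference Suspension Credit: +636 days → 14 November 2015.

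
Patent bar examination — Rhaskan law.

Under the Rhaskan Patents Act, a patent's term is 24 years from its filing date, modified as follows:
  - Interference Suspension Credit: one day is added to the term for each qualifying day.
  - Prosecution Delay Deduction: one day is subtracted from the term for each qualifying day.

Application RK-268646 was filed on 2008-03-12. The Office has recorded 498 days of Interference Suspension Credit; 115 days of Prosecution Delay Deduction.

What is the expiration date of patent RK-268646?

2033-03-30

Base term: filing date + 24 years → 12 March 2032.
Interference Suspension Credit: +498 days → 23 July 2033.
Prosecution Delay Deduction: −115 days → 30 March 2033.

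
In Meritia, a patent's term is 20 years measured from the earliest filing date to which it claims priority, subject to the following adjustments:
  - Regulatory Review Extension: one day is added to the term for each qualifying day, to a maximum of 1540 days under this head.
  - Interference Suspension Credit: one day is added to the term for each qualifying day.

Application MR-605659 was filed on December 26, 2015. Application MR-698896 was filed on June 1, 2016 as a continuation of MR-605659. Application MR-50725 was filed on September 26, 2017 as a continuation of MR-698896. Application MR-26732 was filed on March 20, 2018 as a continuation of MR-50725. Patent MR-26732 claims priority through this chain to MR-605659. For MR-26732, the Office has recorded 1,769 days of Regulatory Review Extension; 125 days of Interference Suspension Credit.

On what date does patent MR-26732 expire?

July 17, 2040

Earliest priority filing: 26 December 2015.
Base term: 26 December 2015 + 20 years → 26 December 2035.
Regulatory Review Extension: 1769 days claimed exceeds the 1540-day cap, so +1540 days → 14 March 2040.
Interference Suspension Credit: +125 days → 17 July 2040.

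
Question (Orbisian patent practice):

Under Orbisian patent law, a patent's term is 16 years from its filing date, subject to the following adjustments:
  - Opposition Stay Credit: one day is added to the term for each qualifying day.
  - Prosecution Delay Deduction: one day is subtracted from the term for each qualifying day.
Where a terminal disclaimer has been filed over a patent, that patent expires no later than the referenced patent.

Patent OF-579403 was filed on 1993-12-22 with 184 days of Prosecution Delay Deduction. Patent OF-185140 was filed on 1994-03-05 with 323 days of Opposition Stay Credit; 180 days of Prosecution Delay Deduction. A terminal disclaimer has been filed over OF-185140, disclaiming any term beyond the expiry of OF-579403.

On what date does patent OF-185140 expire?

June 21, 2009

Natural term of OF-185140:
  Base: filing + 16 years → 5 March 2010.
  Opposition Stay Credit: +323 days → 22 January 2011.
  Prosecution Delay Deduction: −180 days → 26 July 2010.
Expiry of referenced patent OF-579403:
  Base: filing + 16 years → 22 December 2009.
  Prosecution Delay Deduction: −184 days → 21 June 2009.
Terminal disclaimer: OF-185140 expires on the earlier of 26 July 2010 and 21 June 2009.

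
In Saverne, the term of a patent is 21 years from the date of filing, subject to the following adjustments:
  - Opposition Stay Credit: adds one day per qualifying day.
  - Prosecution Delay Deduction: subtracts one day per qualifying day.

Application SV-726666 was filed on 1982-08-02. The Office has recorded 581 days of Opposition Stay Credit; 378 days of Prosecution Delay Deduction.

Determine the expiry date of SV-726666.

February 21, 2004

Base term: filing date + 21 years → 2 August 2003.
Opposition Stay Credit: +581 days → 5 March 2005.
Prosecution Delay Deduction: −378 days → 21 February 2004.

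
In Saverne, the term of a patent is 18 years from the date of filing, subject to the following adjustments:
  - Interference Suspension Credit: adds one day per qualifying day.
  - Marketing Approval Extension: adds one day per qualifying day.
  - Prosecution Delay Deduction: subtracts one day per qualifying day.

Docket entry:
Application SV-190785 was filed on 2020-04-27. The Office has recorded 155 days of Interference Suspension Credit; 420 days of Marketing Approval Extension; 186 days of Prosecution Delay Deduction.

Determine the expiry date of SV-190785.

Base term: filing date + 18 years → 27 April 2038.
Interference Suspension Credit: +155 days → 29 September 2038.
Marketing Approval Extension: +420 days → 23 November 2039.
Prosecution Delay Deduction: −186 days → 21 May 2039.

2039-05-21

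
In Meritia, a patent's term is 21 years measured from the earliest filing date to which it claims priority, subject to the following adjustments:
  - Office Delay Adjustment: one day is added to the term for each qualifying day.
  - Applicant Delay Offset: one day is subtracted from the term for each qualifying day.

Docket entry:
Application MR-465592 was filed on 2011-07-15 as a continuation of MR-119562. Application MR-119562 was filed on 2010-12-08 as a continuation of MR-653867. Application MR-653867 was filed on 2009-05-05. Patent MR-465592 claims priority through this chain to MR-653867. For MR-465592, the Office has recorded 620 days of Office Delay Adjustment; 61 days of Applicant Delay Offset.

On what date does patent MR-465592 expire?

Earliest priority filing: 5 May 2009.
Base term: 5 May 2009 + 21 years → 5 May 2030.
Office Delay Adjustment: +620 days → 15 January 2032.
Applicant Delay Offset: −61 days → 15 November 2031.

2031-11-15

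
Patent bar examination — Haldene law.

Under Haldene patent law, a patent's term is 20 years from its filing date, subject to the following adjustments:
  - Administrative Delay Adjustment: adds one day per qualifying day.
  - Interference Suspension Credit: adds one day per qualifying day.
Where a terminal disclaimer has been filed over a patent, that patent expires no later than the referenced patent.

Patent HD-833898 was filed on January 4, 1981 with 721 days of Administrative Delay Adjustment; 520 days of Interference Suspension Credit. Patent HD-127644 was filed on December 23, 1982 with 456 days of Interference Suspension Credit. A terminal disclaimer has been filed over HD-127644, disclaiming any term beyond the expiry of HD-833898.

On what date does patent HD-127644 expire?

Natural term of HD-127644:
  Base: filing + 20 years → 23 December 2002.
  Interference Suspension Credit: +456 days → 23 March 2004.
Expiry of referenced patent HD-833898:
  Base: filing + 20 years → 4 January 2001.
  Administrative Delay Adjustment: +721 days → 26 December 2002.
  Interference Suspension Credit: +520 days → 29 May 2004.
Terminal disclaimer: HD-127644 expires on the earlier of 23 March 2004 and 29 May 2004.

March 23, 2004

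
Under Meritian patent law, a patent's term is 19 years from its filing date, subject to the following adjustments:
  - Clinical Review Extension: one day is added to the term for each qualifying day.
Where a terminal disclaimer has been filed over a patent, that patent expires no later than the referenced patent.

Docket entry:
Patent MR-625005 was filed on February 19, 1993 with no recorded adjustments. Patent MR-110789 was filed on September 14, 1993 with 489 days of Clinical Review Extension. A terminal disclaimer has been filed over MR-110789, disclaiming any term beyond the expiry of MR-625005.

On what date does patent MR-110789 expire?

Natural term of MR-110789:
  Base: filing + 19 years → 14 September 2012.
  Clinical Review Extension: +489 days → 16 January 2014.
Expiry of referenced patent MR-625005:
  Base: filing + 19 years → 19 February 2012.
Terminal disclaimer: MR-110789 expires on the earlier of 16 January 2014 and 19 February 2012.

2012-02-19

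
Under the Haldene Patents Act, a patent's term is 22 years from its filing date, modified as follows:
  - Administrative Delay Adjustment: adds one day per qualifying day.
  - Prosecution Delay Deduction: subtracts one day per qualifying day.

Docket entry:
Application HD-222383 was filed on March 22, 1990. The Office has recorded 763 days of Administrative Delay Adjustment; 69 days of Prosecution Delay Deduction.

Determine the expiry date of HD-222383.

Base term: filing date + 22 years → 22 March 2012.
Administrative Delay Adjustment: +763 days → 24 April 2014.
Prosecution Delay Deduction: −69 days → 14 February 2014.

2014-02-14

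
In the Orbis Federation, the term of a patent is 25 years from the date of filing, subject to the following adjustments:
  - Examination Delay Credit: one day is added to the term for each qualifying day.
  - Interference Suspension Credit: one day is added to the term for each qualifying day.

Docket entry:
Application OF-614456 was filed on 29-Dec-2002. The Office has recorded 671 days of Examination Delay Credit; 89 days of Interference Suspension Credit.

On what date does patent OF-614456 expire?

Base term: filing date + 25 years → 29 December 2027.
Examination Delay Credit: +671 days → 30 October 2029.
Interference Suspension Credit: +89 days → 27 January 2030.

2030-01-27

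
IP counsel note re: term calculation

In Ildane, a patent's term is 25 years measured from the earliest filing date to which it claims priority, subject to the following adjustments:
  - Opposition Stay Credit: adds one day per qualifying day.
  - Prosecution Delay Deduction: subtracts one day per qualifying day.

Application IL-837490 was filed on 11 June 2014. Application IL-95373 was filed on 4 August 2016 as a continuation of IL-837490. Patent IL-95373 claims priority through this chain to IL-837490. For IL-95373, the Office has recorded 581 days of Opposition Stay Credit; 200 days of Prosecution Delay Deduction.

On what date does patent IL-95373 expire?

June 26, 2040

Earliest priority filing: 11 June 2014.
Base term: 11 June 2014 + 25 years → 11 June 2039.
Opposition Stay Credit: +581 days → 12 January 2041.
Prosecution Delay Deduction: −200 days → 26 June 2040.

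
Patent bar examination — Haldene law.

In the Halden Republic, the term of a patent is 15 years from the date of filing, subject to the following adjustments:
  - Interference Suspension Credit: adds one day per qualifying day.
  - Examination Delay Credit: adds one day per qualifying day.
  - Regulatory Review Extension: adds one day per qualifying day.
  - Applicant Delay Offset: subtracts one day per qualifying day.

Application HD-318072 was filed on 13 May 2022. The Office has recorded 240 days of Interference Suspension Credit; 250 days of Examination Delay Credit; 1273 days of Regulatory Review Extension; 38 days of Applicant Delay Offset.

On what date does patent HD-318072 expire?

Base term: filing date + 15 years → 13 May 2037.
Interference Suspension Credit: +240 days → 8 January 2038.
Examination Delay Credit: +250 days → 15 September 2038.
Regulatory Review Extension: +1273 days → 11 March 2042.
Applicant Delay Offset: −38 days → 1 February 2042.

2042-02-01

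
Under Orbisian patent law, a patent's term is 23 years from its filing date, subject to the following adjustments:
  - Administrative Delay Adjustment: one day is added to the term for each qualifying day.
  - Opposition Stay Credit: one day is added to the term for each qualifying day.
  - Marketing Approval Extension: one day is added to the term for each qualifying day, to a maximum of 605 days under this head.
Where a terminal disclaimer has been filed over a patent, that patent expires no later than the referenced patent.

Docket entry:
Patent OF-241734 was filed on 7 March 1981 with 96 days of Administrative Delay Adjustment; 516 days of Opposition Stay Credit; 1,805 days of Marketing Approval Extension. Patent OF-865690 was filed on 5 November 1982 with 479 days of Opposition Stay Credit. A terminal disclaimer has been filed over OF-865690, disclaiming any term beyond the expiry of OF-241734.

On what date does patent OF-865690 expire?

February 27, 2007

Natural term of OF-865690:
  Base: filing + 23 years → 5 November 2005.
  Opposition Stay Credit: +479 days → 27 February 2007.
Expiry of referenced patent OF-241734:
  Base: filing + 23 years → 7 March 2004.
  Administrative Delay Adjustment: +96 days → 11 June 2004.
  Opposition Stay Credit: +516 days → 9 November 2005.
  Marketing Approval Extension: 1805 days claimed exceeds the 605-day cap, so +605 days → 7 July 2007.
Terminal disclaimer: OF-865690 expires on the earlier of 27 February 2007 and 7 July 2007.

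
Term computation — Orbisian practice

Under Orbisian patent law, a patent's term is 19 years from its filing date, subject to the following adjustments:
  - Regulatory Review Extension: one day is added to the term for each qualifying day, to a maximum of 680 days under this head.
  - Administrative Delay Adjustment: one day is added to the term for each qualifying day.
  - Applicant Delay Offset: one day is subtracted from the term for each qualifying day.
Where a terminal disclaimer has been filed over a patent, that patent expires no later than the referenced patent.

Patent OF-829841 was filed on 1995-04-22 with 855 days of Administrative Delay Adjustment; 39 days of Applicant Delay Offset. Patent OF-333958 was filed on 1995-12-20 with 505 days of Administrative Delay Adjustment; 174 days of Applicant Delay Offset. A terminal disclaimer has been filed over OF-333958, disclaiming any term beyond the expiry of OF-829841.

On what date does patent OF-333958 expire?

November 16, 2015

Natural term of OF-333958:
  Base: filing + 19 years → 20 December 2014.
  Administrative Delay Adjustment: +505 days → 8 May 2016.
  Applicant Delay Offset: −174 days → 16 November 2015.
Expiry of referenced patent OF-829841:
  Base: filing + 19 years → 22 April 2014.
  Administrative Delay Adjustment: +855 days → 24 August 2016.
  Applicant Delay Offset: −39 days → 16 July 2016.
Terminal disclaimer: OF-333958 expires on the earlier of 16 November 2015 and 16 July 2016.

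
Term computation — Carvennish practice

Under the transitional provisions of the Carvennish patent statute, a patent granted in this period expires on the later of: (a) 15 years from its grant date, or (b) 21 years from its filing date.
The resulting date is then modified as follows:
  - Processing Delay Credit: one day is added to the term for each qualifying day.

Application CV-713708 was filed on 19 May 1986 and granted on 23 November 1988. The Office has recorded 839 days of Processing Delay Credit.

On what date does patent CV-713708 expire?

(a) grant + 15 years → 23 November 2003.
(b) filing + 21 years → 19 May 2007.
Later of the two: 19 May 2007.
Processing Delay Credit: +839 days → 4 September 2009.

September 4, 2009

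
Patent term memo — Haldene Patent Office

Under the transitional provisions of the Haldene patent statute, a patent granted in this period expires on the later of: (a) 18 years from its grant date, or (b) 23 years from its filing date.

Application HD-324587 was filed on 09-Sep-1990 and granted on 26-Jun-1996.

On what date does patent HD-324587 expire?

(a) grant + 18 years → 26 June 2014.
(b) filing + 23 years → 9 September 2013.
Later of the two: 26 June 2014.

2014-06-26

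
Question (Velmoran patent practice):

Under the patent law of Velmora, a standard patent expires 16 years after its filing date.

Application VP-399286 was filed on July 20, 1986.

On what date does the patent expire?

July 20, 2002

Filing date + 16 years → 20 July 2002.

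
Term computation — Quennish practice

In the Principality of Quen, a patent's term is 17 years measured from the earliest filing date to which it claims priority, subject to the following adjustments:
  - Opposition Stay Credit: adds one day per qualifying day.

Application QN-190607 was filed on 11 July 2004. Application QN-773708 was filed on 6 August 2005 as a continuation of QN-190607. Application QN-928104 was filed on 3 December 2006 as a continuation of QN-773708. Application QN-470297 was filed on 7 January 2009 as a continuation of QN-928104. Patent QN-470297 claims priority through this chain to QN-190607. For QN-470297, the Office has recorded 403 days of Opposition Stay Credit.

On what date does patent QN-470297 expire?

August 18, 2022

Earliest priority filing: 11 July 2004.
Base term: 11 July 2004 + 17 years → 11 July 2021.
Opposition Stay Credit: +403 days → 18 August 2022.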